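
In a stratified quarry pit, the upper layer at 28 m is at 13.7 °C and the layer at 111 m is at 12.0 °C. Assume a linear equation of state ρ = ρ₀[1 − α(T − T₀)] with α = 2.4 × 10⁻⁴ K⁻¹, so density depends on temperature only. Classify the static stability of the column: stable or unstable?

stable

ΔT = 12.0 − 13.7 = -1.7 K, so Δρ/ρ₀ = −αΔT = 4.08 × 10⁻⁴.
Δρ/ρ₀ > 0, so Δρ > 0: deeper water is denser → statically stable.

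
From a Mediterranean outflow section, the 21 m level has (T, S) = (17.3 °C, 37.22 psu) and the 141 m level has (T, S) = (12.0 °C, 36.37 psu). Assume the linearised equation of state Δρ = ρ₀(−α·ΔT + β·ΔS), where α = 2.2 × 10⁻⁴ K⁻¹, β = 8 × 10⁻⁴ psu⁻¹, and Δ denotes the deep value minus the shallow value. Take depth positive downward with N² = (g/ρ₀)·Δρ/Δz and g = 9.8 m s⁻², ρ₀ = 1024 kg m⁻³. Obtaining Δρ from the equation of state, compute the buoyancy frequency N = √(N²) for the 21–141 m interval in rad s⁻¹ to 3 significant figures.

6.30 × 10⁻³ rad s⁻¹

ΔT = -5.3 K, ΔS = -0.85 psu (deep − shallow).
Δρ/ρ₀ = −αΔT + βΔS = 1.166 × 10⁻³ − 6.80 × 10⁻⁴ = 4.86 × 10⁻⁴, so Δρ ≈ 0.4977 kg m⁻³.
N² = (g/ρ₀)·Δρ/Δz = g·(Δρ/ρ₀)/Δz = 9.8 × 4.86 × 10⁻⁴ / 120 = 3.9690 × 10⁻⁵ s⁻².
N = √(3.9690 × 10⁻⁵) = 6.3000 × 10⁻³ rad s⁻¹ ≈ 6.30 × 10⁻³ rad s⁻¹.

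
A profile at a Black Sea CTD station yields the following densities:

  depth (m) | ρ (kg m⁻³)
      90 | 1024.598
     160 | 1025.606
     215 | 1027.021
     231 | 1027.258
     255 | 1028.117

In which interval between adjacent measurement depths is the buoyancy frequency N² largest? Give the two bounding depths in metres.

231–255 m

Compute the density gradient over each adjacent pair:
  90–160 m: Δρ/Δz = 1.008/70 = 0.014 kg m⁻⁴
  160–215 m: Δρ/Δz = 1.415/55 = 0.026 kg m⁻⁴
  215–231 m: Δρ/Δz = 0.237/16 = 0.015 kg m⁻⁴
  231–255 m: Δρ/Δz = 0.859/24 = 0.036 kg m⁻⁴
The largest gradient is in the 231–255 m interval — the pycnocline.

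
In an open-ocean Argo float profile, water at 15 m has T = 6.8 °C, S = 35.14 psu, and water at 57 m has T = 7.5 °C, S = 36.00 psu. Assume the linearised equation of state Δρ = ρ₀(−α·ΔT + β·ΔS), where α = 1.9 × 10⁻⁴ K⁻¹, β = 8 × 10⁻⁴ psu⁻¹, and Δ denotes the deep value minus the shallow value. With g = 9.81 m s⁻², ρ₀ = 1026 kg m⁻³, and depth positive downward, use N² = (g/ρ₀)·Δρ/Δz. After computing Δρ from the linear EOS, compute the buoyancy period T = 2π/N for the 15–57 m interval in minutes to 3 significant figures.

9.20 min

ΔT = +0.7 K, ΔS = +0.86 psu (deep − shallow).
Δρ/ρ₀ = −αΔT + βΔS = -1.33 × 10⁻⁴ + 6.88 × 10⁻⁴ = 5.55 × 10⁻⁴, so Δρ ≈ 0.5694 kg m⁻³.
N² = (g/ρ₀)·Δρ/Δz = g·(Δρ/ρ₀)/Δz = 9.81 × 5.55 × 10⁻⁴ / 42 = 1.2963 × 10⁻⁴ s⁻².
N = √(1.2963 × 10⁻⁴) = 0.011386 rad s⁻¹ → T = 2π/N = 551.83 s = 9.1972 min ≈ 9.20 min.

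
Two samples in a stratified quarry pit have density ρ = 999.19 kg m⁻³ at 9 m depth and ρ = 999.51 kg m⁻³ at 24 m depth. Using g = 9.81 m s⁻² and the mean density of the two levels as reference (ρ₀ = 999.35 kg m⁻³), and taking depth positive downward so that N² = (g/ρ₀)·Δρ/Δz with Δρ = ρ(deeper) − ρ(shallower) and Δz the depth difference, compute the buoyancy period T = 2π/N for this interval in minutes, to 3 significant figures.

Δρ = 999.51 − 999.19 = 0.32 kg m⁻³ over Δz = 24 − 9 = 15 m.
N² = (9.81/999.35) × (0.32/15) = 2.0942 × 10⁻⁴ s⁻².
N = √(2.0942 × 10⁻⁴) = 0.014471 rad s⁻¹, so T = 2π/N = 434.19 s = 7.2365 min ≈ 7.24 min.

7.24 min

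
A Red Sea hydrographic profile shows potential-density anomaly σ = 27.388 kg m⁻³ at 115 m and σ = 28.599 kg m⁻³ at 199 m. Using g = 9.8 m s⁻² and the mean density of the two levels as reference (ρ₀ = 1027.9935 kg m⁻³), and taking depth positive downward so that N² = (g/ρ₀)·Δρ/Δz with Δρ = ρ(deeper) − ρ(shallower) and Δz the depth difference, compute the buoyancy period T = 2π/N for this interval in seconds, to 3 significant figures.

536 s

Δρ = 1028.599 − 1027.388 = 1.211 kg m⁻³ over Δz = 199 − 115 = 84 m.
N² = (9.8/1027.9935) × (1.211/84) = 1.3744 × 10⁻⁴ s⁻².
N = √(1.3744 × 10⁻⁴) = 0.011723 rad s⁻¹, so T = 2π/N = 535.97 s ≈ 536 s.
N² > 0, so the interval is statically stable.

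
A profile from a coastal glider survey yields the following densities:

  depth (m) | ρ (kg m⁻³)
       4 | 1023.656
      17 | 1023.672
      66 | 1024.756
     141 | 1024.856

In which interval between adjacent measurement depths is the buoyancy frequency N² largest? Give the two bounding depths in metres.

Compute the density gradient over each adjacent pair:
  4–17 m: Δρ/Δz = 0.016/13 = 1.2 × 10⁻³ kg m⁻⁴
  17–66 m: Δρ/Δz = 1.084/49 = 0.022 kg m⁻⁴
  66–141 m: Δρ/Δz = 0.100/75 = 1.3 × 10⁻³ kg m⁻⁴
The largest gradient is in the 17–66 m interval — the pycnocline.

17–66 m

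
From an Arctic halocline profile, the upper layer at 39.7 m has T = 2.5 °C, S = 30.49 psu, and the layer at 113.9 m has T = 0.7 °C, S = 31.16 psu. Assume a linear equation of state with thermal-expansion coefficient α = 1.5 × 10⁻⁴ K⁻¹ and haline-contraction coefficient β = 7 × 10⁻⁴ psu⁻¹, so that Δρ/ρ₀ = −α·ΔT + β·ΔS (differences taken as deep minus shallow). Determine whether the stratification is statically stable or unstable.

stable

ΔT = 0.7 − 2.5 = -1.8 K and ΔS = 31.16 − 30.49 = +0.67 psu (deep − shallow).
−αΔT = 2.70 × 10⁻⁴; βΔS = 4.69 × 10⁻⁴; sum Δρ/ρ₀ = 7.39 × 10⁻⁴.
Δρ/ρ₀ > 0, so Δρ > 0: deeper water is denser → statically stable.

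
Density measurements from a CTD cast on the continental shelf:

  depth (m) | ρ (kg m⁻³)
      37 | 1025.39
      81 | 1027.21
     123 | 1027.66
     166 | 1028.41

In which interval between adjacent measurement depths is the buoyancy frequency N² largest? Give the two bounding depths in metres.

Compute the density gradient over each adjacent pair:
  37–81 m: Δρ/Δz = 1.82/44 = 0.041 kg m⁻⁴
  81–123 m: Δρ/Δz = 0.45/42 = 0.011 kg m⁻⁴
  123–166 m: Δρ/Δz = 0.75/43 = 0.017 kg m⁻⁴
The largest gradient is in the 37–81 m interval — the pycnocline.

37–81 m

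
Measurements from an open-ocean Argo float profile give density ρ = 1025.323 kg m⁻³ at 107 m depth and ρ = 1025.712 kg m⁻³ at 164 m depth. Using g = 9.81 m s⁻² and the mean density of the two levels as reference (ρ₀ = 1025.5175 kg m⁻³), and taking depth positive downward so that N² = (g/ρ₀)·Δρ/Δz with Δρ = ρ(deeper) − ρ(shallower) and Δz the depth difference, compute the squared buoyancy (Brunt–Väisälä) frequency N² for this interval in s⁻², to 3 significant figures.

Δρ = 1025.712 − 1025.323 = 0.389 kg m⁻³ over Δz = 164 − 107 = 57 m.
N² = (9.81/1025.5175) × (0.389/57) = 6.5283 × 10⁻⁵ s⁻² ≈ 6.53 × 10⁻⁵ s⁻².
Since Δρ > 0 the layer is stably stratified.

6.53 × 10⁻⁵ s⁻²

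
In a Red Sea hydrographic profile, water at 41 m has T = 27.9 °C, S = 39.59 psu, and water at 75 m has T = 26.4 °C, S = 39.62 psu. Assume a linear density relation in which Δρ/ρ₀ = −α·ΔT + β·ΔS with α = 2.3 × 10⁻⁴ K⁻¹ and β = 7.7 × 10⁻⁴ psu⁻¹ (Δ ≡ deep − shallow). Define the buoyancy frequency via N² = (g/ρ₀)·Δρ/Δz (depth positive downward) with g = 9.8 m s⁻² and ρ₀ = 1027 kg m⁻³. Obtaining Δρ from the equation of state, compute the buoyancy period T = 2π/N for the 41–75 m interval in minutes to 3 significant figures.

10.2 min

ΔT = -1.5 K, ΔS = +0.03 psu (deep − shallow).
Δρ/ρ₀ = −αΔT + βΔS = 3.45 × 10⁻⁴ + 2.31 × 10⁻⁵ = 3.681 × 10⁻⁴, so Δρ ≈ 0.3780 kg m⁻³.
N² = (g/ρ₀)·Δρ/Δz = g·(Δρ/ρ₀)/Δz = 9.8 × 3.681 × 10⁻⁴ / 34 = 1.0610 × 10⁻⁴ s⁻².
N = √(1.0610 × 10⁻⁴) = 0.010300 rad s⁻¹ → T = 2π/N = 610.02 s = 10.167 min ≈ 10.2 min.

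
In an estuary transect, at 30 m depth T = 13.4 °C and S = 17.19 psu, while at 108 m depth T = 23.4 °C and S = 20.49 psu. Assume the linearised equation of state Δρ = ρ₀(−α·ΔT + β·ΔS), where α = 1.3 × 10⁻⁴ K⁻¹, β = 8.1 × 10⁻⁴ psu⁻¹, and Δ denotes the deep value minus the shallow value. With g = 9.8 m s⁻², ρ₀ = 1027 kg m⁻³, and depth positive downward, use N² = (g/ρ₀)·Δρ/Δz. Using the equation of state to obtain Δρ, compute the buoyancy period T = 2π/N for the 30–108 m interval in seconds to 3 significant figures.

ΔT = +10.0 K, ΔS = +3.30 psu (deep − shallow).
Δρ/ρ₀ = −αΔT + βΔS = -1.30 × 10⁻³ + 2.673 × 10⁻³ = 1.373 × 10⁻³, so Δρ ≈ 1.410 kg m⁻³.
N² = (g/ρ₀)·Δρ/Δz = g·(Δρ/ρ₀)/Δz = 9.8 × 1.373 × 10⁻³ / 78 = 1.7251 × 10⁻⁴ s⁻².
N = √(1.7251 × 10⁻⁴) = 0.013134 rad s⁻¹ → T = 2π/N = 478.39 s ≈ 478 s.

478 s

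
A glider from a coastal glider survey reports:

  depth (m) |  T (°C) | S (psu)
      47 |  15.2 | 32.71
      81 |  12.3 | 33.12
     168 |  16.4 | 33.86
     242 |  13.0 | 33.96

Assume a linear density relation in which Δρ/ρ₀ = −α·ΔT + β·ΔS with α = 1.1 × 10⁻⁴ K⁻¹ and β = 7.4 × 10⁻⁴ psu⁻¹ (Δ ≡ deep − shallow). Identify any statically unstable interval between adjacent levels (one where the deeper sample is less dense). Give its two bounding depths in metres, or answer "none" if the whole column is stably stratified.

Evaluate Δρ/ρ₀ = −αΔT + βΔS across each adjacent pair:
  47–81 m: −αΔT+βΔS = −(1.1 × 10⁻⁴)(-2.9)+(7.4 × 10⁻⁴)(+0.41) = 6.2 × 10⁻⁴ → stable
  81–168 m: −αΔT+βΔS = −(1.1 × 10⁻⁴)(+4.1)+(7.4 × 10⁻⁴)(+0.74) = 9.7 × 10⁻⁵ → stable
  168–242 m: −αΔT+βΔS = −(1.1 × 10⁻⁴)(-3.4)+(7.4 × 10⁻⁴)(+0.10) = 4.5 × 10⁻⁴ → stable
Every interval has Δρ > 0: the column is stably stratified throughout.

none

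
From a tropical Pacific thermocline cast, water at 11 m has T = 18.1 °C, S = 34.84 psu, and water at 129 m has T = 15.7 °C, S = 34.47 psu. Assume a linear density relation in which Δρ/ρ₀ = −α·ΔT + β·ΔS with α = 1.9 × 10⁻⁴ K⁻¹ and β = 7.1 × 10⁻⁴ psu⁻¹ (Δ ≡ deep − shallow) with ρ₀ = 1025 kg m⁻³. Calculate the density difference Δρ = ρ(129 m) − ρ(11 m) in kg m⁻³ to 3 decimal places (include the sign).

ΔT = -2.4 K, ΔS = -0.37 psu (deep − shallow).
Δρ/ρ₀ = −(1.9 × 10⁻⁴)(-2.4) + (7.1 × 10⁻⁴)(-0.37) = 1.933 × 10⁻⁴.
Δρ = 1025 × (1.933 × 10⁻⁴) = +0.198 kg m⁻³.
Positive Δρ: denser below, stable.

+0.198 kg m⁻³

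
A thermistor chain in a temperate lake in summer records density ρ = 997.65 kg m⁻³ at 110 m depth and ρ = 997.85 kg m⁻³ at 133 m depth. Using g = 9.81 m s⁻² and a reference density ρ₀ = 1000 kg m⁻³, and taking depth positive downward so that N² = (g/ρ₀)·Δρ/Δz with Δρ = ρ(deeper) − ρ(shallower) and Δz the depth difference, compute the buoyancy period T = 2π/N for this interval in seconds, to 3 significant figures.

680 s

Δρ = 997.85 − 997.65 = 0.20 kg m⁻³ over Δz = 133 − 110 = 23 m.
N² = (9.81/1000) × (0.20/23) = 8.5304 × 10⁻⁵ s⁻².
N = √(8.5304 × 10⁻⁵) = 9.2360 × 10⁻³ rad s⁻¹, so T = 2π/N = 680.29 s ≈ 680 s.
A positive N² confirms static stability across the interval.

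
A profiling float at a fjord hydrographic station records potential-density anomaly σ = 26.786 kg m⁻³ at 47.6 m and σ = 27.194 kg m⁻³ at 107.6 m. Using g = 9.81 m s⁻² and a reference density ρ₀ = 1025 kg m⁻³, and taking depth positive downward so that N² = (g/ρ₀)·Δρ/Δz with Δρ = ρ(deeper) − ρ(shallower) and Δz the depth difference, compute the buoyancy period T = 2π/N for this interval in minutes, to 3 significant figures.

13.0 min

Δρ = 1027.194 − 1026.786 = 0.408 kg m⁻³ over Δz = 107.6 − 47.6 = 60 m.
N² = (9.81/1025) × (0.408/60) = 6.5081 × 10⁻⁵ s⁻².
N = √(6.5081 × 10⁻⁵) = 8.0673 × 10⁻³ rad s⁻¹, so T = 2π/N = 778.85 s = 12.981 min ≈ 13.0 min.
Since Δρ > 0 the layer is stably stratified.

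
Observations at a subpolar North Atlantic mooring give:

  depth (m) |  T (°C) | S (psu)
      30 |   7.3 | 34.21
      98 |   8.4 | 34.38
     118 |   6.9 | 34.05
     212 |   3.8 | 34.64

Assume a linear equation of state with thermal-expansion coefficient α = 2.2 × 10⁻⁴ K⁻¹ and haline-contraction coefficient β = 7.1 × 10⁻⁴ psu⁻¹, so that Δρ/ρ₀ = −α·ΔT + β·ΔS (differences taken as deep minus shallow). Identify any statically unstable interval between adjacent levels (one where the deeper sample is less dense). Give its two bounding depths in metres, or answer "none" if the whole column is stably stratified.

30–98 m

Evaluate Δρ/ρ₀ = −αΔT + βΔS across each adjacent pair:
  30–98 m: −αΔT+βΔS = −(2.2 × 10⁻⁴)(+1.1)+(7.1 × 10⁻⁴)(+0.17) = -1.2 × 10⁻⁴ → UNSTABLE
  98–118 m: −αΔT+βΔS = −(2.2 × 10⁻⁴)(-1.5)+(7.1 × 10⁻⁴)(-0.33) = 9.6 × 10⁻⁵ → stable
  118–212 m: −αΔT+βΔS = −(2.2 × 10⁻⁴)(-3.1)+(7.1 × 10⁻⁴)(+0.59) = 1.1 × 10⁻³ → stable
The 30–98 m interval has Δρ < 0: lighter water underlies denser water.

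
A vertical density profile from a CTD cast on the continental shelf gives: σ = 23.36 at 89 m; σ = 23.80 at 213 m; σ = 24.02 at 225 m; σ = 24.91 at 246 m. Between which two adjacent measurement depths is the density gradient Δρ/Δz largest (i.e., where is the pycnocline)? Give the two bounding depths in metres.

225–246 m

Compute the density gradient over each adjacent pair:
  89–213 m: Δρ/Δz = 0.44/124 = 3.5 × 10⁻³ kg m⁻⁴
  213–225 m: Δρ/Δz = 0.22/12 = 0.018 kg m⁻⁴
  225–246 m: Δρ/Δz = 0.89/21 = 0.042 kg m⁻⁴
The largest gradient is in the 225–246 m interval — the pycnocline.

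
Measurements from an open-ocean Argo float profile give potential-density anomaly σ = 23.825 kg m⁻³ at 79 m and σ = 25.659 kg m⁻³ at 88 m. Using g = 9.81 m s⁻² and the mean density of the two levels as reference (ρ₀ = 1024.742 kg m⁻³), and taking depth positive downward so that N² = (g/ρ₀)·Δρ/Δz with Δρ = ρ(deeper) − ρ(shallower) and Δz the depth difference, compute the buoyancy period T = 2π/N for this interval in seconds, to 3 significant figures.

142 s

Δρ = 1025.659 − 1023.825 = 1.834 kg m⁻³ over Δz = 88 − 79 = 9 m.
N² = (9.81/1024.742) × (1.834/9) = 1.9508 × 10⁻³ s⁻².
N = √(1.9508 × 10⁻³) = 0.044168 rad s⁻¹, so T = 2π/N = 142.26 s ≈ 142 s.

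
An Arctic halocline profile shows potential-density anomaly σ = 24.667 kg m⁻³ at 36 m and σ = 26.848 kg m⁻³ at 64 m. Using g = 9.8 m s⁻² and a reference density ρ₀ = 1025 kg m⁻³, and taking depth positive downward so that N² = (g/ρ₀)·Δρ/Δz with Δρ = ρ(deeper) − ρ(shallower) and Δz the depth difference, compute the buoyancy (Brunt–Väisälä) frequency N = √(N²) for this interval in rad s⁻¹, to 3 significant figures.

Δρ = 1026.848 − 1024.667 = 2.181 kg m⁻³ over Δz = 64 − 36 = 28 m.
N² = (9.8/1025) × (2.181/28) = 7.4473 × 10⁻⁴ s⁻².
N = √(7.4473 × 10⁻⁴) = 0.027290 rad s⁻¹ ≈ 0.0273 rad s⁻¹.

0.0273 rad s⁻¹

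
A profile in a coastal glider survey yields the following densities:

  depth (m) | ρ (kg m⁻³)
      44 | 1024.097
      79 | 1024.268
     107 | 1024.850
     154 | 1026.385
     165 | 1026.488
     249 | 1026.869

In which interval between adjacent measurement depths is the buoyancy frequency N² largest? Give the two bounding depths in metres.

Compute the density gradient over each adjacent pair:
  44–79 m: Δρ/Δz = 0.171/35 = 4.9 × 10⁻³ kg m⁻⁴
  79–107 m: Δρ/Δz = 0.582/28 = 0.021 kg m⁻⁴
  107–154 m: Δρ/Δz = 1.535/47 = 0.033 kg m⁻⁴
  154–165 m: Δρ/Δz = 0.103/11 = 9.4 × 10⁻³ kg m⁻⁴
  165–249 m: Δρ/Δz = 0.381/84 = 4.5 × 10⁻³ kg m⁻⁴
The largest gradient is in the 107–154 m interval — the pycnocline.

107–154 m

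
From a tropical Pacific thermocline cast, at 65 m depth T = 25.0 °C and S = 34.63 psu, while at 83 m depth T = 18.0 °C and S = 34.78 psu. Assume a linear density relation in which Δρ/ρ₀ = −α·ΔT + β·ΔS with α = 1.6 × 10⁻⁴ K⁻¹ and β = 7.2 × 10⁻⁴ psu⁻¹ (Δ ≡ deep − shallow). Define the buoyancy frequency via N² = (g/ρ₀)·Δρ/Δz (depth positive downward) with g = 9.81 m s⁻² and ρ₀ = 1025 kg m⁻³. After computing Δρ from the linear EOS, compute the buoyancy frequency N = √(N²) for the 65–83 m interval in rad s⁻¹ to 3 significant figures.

ΔT = -7.0 K, ΔS = +0.15 psu (deep − shallow).
Δρ/ρ₀ = −αΔT + βΔS = 1.12 × 10⁻³ + 1.08 × 10⁻⁴ = 1.228 × 10⁻³, so Δρ ≈ 1.259 kg m⁻³.
N² = (g/ρ₀)·Δρ/Δz = g·(Δρ/ρ₀)/Δz = 9.81 × 1.228 × 10⁻³ / 18 = 6.6926 × 10⁻⁴ s⁻².
N = √(6.6926 × 10⁻⁴) = 0.025870 rad s⁻¹ ≈ 0.0259 rad s⁻¹.

0.0259 rad s⁻¹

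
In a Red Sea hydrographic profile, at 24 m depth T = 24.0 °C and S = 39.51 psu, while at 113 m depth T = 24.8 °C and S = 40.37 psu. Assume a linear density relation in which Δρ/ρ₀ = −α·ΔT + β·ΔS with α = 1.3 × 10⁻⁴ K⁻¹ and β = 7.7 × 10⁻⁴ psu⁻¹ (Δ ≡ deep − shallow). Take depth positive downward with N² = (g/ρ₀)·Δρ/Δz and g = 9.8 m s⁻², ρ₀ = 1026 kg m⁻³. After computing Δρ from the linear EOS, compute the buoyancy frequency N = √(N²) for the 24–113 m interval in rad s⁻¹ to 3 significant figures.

ΔT = +0.8 K, ΔS = +0.86 psu (deep − shallow).
Δρ/ρ₀ = −αΔT + βΔS = -1.04 × 10⁻⁴ + 6.622 × 10⁻⁴ = 5.582 × 10⁻⁴, so Δρ ≈ 0.5727 kg m⁻³.
N² = (g/ρ₀)·Δρ/Δz = g·(Δρ/ρ₀)/Δz = 9.8 × 5.582 × 10⁻⁴ / 89 = 6.1465 × 10⁻⁵ s⁻².
N = √(6.1465 × 10⁻⁵) = 7.8400 × 10⁻³ rad s⁻¹ ≈ 7.84 × 10⁻³ rad s⁻¹.

7.84 × 10⁻³ rad s⁻¹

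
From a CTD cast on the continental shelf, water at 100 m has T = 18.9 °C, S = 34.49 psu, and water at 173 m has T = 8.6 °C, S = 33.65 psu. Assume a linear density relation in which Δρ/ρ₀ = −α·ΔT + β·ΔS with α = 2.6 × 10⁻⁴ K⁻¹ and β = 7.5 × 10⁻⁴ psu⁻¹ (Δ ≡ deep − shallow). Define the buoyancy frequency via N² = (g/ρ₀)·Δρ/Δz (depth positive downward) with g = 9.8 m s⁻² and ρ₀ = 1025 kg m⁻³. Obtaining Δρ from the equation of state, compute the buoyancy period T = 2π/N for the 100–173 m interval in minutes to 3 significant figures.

6.32 min

ΔT = -10.3 K, ΔS = -0.84 psu (deep − shallow).
Δρ/ρ₀ = −αΔT + βΔS = 2.678 × 10⁻³ − 6.30 × 10⁻⁴ = 2.048 × 10⁻³, so Δρ ≈ 2.099 kg m⁻³.
N² = (g/ρ₀)·Δρ/Δz = g·(Δρ/ρ₀)/Δz = 9.8 × 2.048 × 10⁻³ / 73 = 2.7494 × 10⁻⁴ s⁻².
N = √(2.7494 × 10⁻⁴) = 0.016581 rad s⁻¹ → T = 2π/N = 378.94 s = 6.3157 min ≈ 6.32 min.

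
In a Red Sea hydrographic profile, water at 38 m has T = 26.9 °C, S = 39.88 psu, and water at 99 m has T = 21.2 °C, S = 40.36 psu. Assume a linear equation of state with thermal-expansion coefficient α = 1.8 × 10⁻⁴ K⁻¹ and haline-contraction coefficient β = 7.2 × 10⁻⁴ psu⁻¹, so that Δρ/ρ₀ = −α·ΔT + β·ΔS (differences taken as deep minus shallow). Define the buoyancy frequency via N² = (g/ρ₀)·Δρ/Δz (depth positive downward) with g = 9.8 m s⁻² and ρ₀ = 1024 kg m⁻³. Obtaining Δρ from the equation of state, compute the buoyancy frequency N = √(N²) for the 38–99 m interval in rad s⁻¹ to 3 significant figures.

0.0148 rad s⁻¹

ΔT = -5.7 K, ΔS = +0.48 psu (deep − shallow).
Δρ/ρ₀ = −αΔT + βΔS = 1.026 × 10⁻³ + 3.456 × 10⁻⁴ = 1.3716 × 10⁻³, so Δρ ≈ 1.405 kg m⁻³.
N² = (g/ρ₀)·Δρ/Δz = g·(Δρ/ρ₀)/Δz = 9.8 × 1.3716 × 10⁻³ / 61 = 2.2036 × 10⁻⁴ s⁻².
N = √(2.2036 × 10⁻⁴) = 0.014845 rad s⁻¹ ≈ 0.0148 rad s⁻¹.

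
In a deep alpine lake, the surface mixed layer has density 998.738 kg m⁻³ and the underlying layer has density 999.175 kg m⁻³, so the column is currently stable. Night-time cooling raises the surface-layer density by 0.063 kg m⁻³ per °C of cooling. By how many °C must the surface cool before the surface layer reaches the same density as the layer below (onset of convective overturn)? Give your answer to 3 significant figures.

6.94 °C

Density deficit of the surface layer: 999.175 − 998.738 = 0.437 kg m⁻³.
Required change = 0.437 / 0.063 = 6.94 °C.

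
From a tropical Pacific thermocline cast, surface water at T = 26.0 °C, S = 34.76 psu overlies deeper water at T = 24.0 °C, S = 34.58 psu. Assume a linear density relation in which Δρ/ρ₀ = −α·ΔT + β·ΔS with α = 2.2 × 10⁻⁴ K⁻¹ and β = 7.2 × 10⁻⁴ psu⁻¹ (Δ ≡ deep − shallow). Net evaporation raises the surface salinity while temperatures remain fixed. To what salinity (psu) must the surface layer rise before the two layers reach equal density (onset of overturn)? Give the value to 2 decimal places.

Neutral buoyancy requires −α(T_deep − T_surf) + β(S_deep − S_surf′) = 0.
S_surf′ = S_deep − (α/β)·ΔT = 34.58 − (2.2 × 10⁻⁴/7.2 × 10⁻⁴)·(-2.0) = 35.1911 psu.
Increase required: 35.1911 − 34.76 = 0.4311 psu.

35.19 psu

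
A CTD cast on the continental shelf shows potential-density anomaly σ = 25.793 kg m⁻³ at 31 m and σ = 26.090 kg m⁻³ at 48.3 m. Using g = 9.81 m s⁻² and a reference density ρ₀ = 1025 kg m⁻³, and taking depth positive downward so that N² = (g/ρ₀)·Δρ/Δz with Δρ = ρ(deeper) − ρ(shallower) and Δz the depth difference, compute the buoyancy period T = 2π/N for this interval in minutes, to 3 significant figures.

Δρ = 1026.090 − 1025.793 = 0.297 kg m⁻³ over Δz = 48.3 − 31 = 17.3 m.
N² = (9.81/1025) × (0.297/17.3) = 1.6431 × 10⁻⁴ s⁻².
N = √(1.6431 × 10⁻⁴) = 0.012818 rad s⁻¹, so T = 2π/N = 490.18 s = 8.1697 min ≈ 8.17 min.
N² > 0, so the interval is statically stable.

8.17 min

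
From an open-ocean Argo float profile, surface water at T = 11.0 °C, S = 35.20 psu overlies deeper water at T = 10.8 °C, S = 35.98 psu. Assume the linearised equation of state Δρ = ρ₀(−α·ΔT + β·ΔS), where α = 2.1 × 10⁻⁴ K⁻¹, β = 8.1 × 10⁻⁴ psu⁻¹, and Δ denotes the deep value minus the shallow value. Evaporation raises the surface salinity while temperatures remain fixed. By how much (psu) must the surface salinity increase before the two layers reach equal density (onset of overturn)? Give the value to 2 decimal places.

Neutral buoyancy requires −α(T_deep − T_surf) + β(S_deep − S_surf′) = 0.
S_surf′ = S_deep − (α/β)·ΔT = 35.98 − (2.1 × 10⁻⁴/8.1 × 10⁻⁴)·(-0.2) = 36.0319 psu.
Increase required: 36.0319 − 35.20 = 0.8319 psu.

0.83 psu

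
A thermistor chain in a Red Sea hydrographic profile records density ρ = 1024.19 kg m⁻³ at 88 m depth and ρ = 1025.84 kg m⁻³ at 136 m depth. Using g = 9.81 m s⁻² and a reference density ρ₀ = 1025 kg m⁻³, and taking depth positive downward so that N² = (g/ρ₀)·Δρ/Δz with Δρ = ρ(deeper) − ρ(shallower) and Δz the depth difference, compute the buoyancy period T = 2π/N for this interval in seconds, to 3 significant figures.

346 s

Δρ = 1025.84 − 1024.19 = 1.65 kg m⁻³ over Δz = 136 − 88 = 48 m.
N² = (9.81/1025) × (1.65/48) = 3.2899 × 10⁻⁴ s⁻².
N = √(3.2899 × 10⁻⁴) = 0.018138 rad s⁻¹, so T = 2π/N = 346.41 s ≈ 346 s.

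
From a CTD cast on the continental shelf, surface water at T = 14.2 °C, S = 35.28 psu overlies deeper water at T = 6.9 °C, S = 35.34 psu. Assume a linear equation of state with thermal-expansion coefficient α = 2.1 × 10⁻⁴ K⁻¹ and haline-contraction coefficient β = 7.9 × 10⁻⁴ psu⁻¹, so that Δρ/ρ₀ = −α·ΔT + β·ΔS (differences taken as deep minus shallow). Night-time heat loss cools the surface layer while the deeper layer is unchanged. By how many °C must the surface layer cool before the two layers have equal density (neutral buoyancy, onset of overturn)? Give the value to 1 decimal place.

7.5 °C

Neutral buoyancy requires Δρ = 0, i.e. −α(T_deep − T_surf′) + β(S_deep − S_surf) = 0.
T_surf′ = T_deep − (β/α)·ΔS = 6.9 − (7.9 × 10⁻⁴/2.1 × 10⁻⁴)·(+0.06) = 6.674 °C.
Cooling required: 14.2 − (6.674) = 7.526 °C.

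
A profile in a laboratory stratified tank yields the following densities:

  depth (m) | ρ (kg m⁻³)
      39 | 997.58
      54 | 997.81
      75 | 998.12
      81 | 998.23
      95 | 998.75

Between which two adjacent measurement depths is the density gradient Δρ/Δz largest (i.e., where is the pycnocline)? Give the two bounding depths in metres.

81–95 m

Compute the density gradient over each adjacent pair:
  39–54 m: Δρ/Δz = 0.23/15 = 0.015 kg m⁻⁴
  54–75 m: Δρ/Δz = 0.31/21 = 0.015 kg m⁻⁴
  75–81 m: Δρ/Δz = 0.11/6 = 0.018 kg m⁻⁴
  81–95 m: Δρ/Δz = 0.52/14 = 0.037 kg m⁻⁴
The largest gradient is in the 81–95 m interval — the pycnocline.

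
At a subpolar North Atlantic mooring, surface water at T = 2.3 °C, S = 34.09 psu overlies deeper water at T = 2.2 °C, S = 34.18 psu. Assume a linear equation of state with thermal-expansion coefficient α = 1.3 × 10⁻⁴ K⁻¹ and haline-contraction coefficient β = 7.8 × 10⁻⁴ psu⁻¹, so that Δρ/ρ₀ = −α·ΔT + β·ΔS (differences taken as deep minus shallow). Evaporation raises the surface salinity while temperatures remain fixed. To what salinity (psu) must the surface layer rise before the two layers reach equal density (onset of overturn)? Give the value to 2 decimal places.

34.20 psu

Neutral buoyancy requires −α(T_deep − T_surf) + β(S_deep − S_surf′) = 0.
S_surf′ = S_deep − (α/β)·ΔT = 34.18 − (1.3 × 10⁻⁴/7.8 × 10⁻⁴)·(-0.1) = 34.1967 psu.
Increase required: 34.1967 − 34.09 = 0.1067 psu.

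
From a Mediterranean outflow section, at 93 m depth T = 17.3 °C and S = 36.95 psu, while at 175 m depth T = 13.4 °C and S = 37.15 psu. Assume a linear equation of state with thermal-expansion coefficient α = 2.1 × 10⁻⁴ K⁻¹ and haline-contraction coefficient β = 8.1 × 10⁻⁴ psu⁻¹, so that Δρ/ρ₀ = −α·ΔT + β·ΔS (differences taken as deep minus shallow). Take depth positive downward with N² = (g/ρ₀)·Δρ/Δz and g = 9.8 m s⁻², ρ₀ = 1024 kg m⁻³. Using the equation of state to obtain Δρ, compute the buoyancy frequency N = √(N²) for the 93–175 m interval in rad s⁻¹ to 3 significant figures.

ΔT = -3.9 K, ΔS = +0.20 psu (deep − shallow).
Δρ/ρ₀ = −αΔT + βΔS = 8.19 × 10⁻⁴ + 1.62 × 10⁻⁴ = 9.81 × 10⁻⁴, so Δρ ≈ 1.005 kg m⁻³.
N² = (g/ρ₀)·Δρ/Δz = g·(Δρ/ρ₀)/Δz = 9.8 × 9.81 × 10⁻⁴ / 82 = 1.1724 × 10⁻⁴ s⁻².
N = √(1.1724 × 10⁻⁴) = 0.010828 rad s⁻¹ ≈ 0.0108 rad s⁻¹.

0.0108 rad s⁻¹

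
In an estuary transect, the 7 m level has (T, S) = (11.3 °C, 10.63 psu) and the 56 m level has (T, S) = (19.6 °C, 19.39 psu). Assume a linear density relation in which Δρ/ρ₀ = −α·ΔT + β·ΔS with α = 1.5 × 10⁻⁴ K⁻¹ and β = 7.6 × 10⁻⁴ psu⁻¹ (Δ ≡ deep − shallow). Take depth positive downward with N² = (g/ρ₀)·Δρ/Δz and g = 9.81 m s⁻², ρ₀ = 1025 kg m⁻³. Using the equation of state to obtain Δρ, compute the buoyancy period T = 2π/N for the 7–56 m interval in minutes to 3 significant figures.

ΔT = +8.3 K, ΔS = +8.76 psu (deep − shallow).
Δρ/ρ₀ = −αΔT + βΔS = -1.245 × 10⁻³ + 6.6576 × 10⁻³ = 5.4126 × 10⁻³, so Δρ ≈ 5.548 kg m⁻³.
N² = (g/ρ₀)·Δρ/Δz = g·(Δρ/ρ₀)/Δz = 9.81 × 5.4126 × 10⁻³ / 49 = 1.0836 × 10⁻³ s⁻².
N = √(1.0836 × 10⁻³) = 0.032918 rad s⁻¹ → T = 2π/N = 190.87 s = 3.1812 min ≈ 3.18 min.

3.18 min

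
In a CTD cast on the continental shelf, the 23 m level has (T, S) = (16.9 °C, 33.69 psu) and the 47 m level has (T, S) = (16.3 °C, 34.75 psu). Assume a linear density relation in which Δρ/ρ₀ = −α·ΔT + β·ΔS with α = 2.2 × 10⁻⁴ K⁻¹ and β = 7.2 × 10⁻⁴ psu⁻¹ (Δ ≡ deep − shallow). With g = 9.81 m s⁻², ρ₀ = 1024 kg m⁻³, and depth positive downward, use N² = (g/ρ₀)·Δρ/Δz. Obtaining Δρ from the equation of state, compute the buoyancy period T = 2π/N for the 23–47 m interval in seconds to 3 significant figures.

328 s

ΔT = -0.6 K, ΔS = +1.06 psu (deep − shallow).
Δρ/ρ₀ = −αΔT + βΔS = 1.32 × 10⁻⁴ + 7.632 × 10⁻⁴ = 8.952 × 10⁻⁴, so Δρ ≈ 0.9167 kg m⁻³.
N² = (g/ρ₀)·Δρ/Δz = g·(Δρ/ρ₀)/Δz = 9.81 × 8.952 × 10⁻⁴ / 24 = 3.6591 × 10⁻⁴ s⁻².
N = √(3.6591 × 10⁻⁴) = 0.019129 rad s⁻¹ → T = 2π/N = 328.46 s ≈ 328 s.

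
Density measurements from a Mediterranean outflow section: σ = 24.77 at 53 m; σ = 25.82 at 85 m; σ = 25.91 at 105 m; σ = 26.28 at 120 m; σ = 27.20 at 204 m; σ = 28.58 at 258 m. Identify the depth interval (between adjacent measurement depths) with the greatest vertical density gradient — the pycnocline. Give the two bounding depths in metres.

Compute the density gradient over each adjacent pair:
  53–85 m: Δρ/Δz = 1.05/32 = 0.033 kg m⁻⁴
  85–105 m: Δρ/Δz = 0.09/20 = 4.5 × 10⁻³ kg m⁻⁴
  105–120 m: Δρ/Δz = 0.37/15 = 0.025 kg m⁻⁴
  120–204 m: Δρ/Δz = 0.92/84 = 0.011 kg m⁻⁴
  204–258 m: Δρ/Δz = 1.38/54 = 0.026 kg m⁻⁴
The largest gradient is in the 53–85 m interval — the pycnocline.

53–85 m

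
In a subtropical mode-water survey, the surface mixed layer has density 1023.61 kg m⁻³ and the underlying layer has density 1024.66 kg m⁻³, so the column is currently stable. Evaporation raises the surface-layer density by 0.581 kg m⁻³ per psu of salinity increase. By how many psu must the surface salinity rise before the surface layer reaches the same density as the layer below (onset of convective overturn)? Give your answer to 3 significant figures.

1.81 psu

Density deficit of the surface layer: 1024.66 − 1023.61 = 1.05 kg m⁻³.
Required change = 1.05 / 0.581 = 1.81 psu.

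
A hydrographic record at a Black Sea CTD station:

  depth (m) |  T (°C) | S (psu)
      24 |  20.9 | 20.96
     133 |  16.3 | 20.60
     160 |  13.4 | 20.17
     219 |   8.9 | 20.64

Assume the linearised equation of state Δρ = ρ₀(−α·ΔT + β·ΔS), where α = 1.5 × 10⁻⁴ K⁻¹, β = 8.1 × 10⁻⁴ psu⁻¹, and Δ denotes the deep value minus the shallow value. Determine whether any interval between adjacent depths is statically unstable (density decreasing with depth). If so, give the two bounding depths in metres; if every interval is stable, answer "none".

none

Evaluate Δρ/ρ₀ = −αΔT + βΔS across each adjacent pair:
  24–133 m: −αΔT+βΔS = −(1.5 × 10⁻⁴)(-4.6)+(8.1 × 10⁻⁴)(-0.36) = 4.0 × 10⁻⁴ → stable
  133–160 m: −αΔT+βΔS = −(1.5 × 10⁻⁴)(-2.9)+(8.1 × 10⁻⁴)(-0.43) = 8.7 × 10⁻⁵ → stable
  160–219 m: −αΔT+βΔS = −(1.5 × 10⁻⁴)(-4.5)+(8.1 × 10⁻⁴)(+0.47) = 1.1 × 10⁻³ → stable
Every interval has Δρ > 0: the column is stably stratified throughout.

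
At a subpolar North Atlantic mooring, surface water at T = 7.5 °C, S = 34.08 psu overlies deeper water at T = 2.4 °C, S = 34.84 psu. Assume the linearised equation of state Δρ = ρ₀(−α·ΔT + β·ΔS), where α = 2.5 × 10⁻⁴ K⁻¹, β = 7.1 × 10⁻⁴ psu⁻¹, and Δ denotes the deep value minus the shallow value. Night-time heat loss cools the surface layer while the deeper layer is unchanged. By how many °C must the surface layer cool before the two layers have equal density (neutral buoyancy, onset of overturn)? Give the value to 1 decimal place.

Neutral buoyancy requires Δρ = 0, i.e. −α(T_deep − T_surf′) + β(S_deep − S_surf) = 0.
T_surf′ = T_deep − (β/α)·ΔS = 2.4 − (7.1 × 10⁻⁴/2.5 × 10⁻⁴)·(+0.76) = 0.242 °C.
Cooling required: 7.5 − (0.242) = 7.258 °C.

7.3 °C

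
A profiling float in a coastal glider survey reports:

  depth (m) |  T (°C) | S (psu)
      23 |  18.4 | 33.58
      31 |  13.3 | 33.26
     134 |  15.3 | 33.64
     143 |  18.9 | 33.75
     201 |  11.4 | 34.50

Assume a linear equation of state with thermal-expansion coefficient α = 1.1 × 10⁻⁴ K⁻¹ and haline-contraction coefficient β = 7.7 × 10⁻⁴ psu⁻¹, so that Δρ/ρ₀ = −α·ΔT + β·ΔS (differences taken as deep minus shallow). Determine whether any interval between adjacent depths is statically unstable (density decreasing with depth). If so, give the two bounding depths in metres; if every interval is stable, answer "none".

134–143 m

Evaluate Δρ/ρ₀ = −αΔT + βΔS across each adjacent pair:
  23–31 m: −αΔT+βΔS = −(1.1 × 10⁻⁴)(-5.1)+(7.7 × 10⁻⁴)(-0.32) = 3.1 × 10⁻⁴ → stable
  31–134 m: −αΔT+βΔS = −(1.1 × 10⁻⁴)(+2.0)+(7.7 × 10⁻⁴)(+0.38) = 7.3 × 10⁻⁵ → stable
  134–143 m: −αΔT+βΔS = −(1.1 × 10⁻⁴)(+3.6)+(7.7 × 10⁻⁴)(+0.11) = -3.1 × 10⁻⁴ → UNSTABLE
  143–201 m: −αΔT+βΔS = −(1.1 × 10⁻⁴)(-7.5)+(7.7 × 10⁻⁴)(+0.75) = 1.4 × 10⁻³ → stable
The 134–143 m interval has Δρ < 0: lighter water underlies denser water.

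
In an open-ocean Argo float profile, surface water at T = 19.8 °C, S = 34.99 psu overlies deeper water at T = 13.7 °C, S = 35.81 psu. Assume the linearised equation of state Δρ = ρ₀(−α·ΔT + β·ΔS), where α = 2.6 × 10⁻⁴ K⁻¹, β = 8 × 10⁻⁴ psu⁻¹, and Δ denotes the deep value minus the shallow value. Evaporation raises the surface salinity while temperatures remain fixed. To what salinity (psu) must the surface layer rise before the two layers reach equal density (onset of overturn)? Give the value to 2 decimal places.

Neutral buoyancy requires −α(T_deep − T_surf) + β(S_deep − S_surf′) = 0.
S_surf′ = S_deep − (α/β)·ΔT = 35.81 − (2.6 × 10⁻⁴/8 × 10⁻⁴)·(-6.1) = 37.7925 psu.
Increase required: 37.7925 − 34.99 = 2.8025 psu.

37.79 psu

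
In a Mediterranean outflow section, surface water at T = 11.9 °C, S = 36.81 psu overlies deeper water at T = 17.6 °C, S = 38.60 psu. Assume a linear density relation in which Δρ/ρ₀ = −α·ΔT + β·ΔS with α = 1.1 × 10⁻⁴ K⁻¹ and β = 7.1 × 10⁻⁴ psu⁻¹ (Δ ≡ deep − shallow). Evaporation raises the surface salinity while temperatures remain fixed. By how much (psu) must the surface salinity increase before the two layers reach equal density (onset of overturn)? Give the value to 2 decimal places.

Neutral buoyancy requires −α(T_deep − T_surf) + β(S_deep − S_surf′) = 0.
S_surf′ = S_deep − (α/β)·ΔT = 38.60 − (1.1 × 10⁻⁴/7.1 × 10⁻⁴)·(+5.7) = 37.7169 psu.
Increase required: 37.7169 − 36.81 = 0.9069 psu.

0.91 psu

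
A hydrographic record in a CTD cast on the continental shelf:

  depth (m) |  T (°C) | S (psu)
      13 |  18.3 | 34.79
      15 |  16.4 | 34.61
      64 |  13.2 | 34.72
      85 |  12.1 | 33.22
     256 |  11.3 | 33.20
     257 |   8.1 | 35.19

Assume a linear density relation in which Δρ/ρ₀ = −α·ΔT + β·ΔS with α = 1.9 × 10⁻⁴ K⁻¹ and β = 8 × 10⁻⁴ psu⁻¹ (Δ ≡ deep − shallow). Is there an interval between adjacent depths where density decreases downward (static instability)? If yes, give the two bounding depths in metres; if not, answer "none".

64–85 m

Evaluate Δρ/ρ₀ = −αΔT + βΔS across each adjacent pair:
  13–15 m: −αΔT+βΔS = −(1.9 × 10⁻⁴)(-1.9)+(8 × 10⁻⁴)(-0.18) = 2.2 × 10⁻⁴ → stable
  15–64 m: −αΔT+βΔS = −(1.9 × 10⁻⁴)(-3.2)+(8 × 10⁻⁴)(+0.11) = 7.0 × 10⁻⁴ → stable
  64–85 m: −αΔT+βΔS = −(1.9 × 10⁻⁴)(-1.1)+(8 × 10⁻⁴)(-1.50) = -9.9 × 10⁻⁴ → UNSTABLE
  85–256 m: −αΔT+βΔS = −(1.9 × 10⁻⁴)(-0.8)+(8 × 10⁻⁴)(-0.02) = 1.4 × 10⁻⁴ → stable
  256–257 m: −αΔT+βΔS = −(1.9 × 10⁻⁴)(-3.2)+(8 × 10⁻⁴)(+1.99) = 2.2 × 10⁻³ → stable
The 64–85 m interval has Δρ < 0: lighter water underlies denser water.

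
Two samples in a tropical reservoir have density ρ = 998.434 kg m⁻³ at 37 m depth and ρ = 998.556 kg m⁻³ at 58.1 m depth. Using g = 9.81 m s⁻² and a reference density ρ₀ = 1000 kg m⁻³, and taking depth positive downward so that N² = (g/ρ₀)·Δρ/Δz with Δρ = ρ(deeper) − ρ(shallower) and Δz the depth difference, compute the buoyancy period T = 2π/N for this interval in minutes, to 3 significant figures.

Δρ = 998.556 − 998.434 = 0.122 kg m⁻³ over Δz = 58.1 − 37 = 21.1 m.
N² = (9.81/1000) × (0.122/21.1) = 5.6721 × 10⁻⁵ s⁻².
N = √(5.6721 × 10⁻⁵) = 7.5313 × 10⁻³ rad s⁻¹, so T = 2π/N = 834.28 s = 13.905 min ≈ 13.9 min.
A positive N² confirms static stability across the interval.

13.9 min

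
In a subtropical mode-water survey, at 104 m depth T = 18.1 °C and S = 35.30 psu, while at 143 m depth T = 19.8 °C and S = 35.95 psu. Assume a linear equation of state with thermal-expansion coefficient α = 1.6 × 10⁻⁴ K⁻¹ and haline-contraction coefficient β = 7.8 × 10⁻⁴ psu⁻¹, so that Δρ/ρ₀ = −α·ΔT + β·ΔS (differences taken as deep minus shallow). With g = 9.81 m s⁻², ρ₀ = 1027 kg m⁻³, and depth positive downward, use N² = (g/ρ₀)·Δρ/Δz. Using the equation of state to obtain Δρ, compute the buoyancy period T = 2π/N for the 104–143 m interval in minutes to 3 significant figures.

13.6 min

ΔT = +1.7 K, ΔS = +0.65 psu (deep − shallow).
Δρ/ρ₀ = −αΔT + βΔS = -2.72 × 10⁻⁴ + 5.07 × 10⁻⁴ = 2.35 × 10⁻⁴, so Δρ ≈ 0.2413 kg m⁻³.
N² = (g/ρ₀)·Δρ/Δz = g·(Δρ/ρ₀)/Δz = 9.81 × 2.35 × 10⁻⁴ / 39 = 5.9112 × 10⁻⁵ s⁻².
N = √(5.9112 × 10⁻⁵) = 7.6884 × 10⁻³ rad s⁻¹ → T = 2π/N = 817.23 s = 13.620 min ≈ 13.6 min.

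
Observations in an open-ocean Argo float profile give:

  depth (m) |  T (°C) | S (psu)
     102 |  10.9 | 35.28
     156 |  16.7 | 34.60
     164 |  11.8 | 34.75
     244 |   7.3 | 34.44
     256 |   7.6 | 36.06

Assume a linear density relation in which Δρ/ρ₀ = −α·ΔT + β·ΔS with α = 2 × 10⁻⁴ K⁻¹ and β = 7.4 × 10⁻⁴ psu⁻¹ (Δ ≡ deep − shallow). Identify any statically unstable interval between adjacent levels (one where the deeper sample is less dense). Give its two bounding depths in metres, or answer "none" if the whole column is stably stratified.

102–156 m

Evaluate Δρ/ρ₀ = −αΔT + βΔS across each adjacent pair:
  102–156 m: −αΔT+βΔS = −(2 × 10⁻⁴)(+5.8)+(7.4 × 10⁻⁴)(-0.68) = -1.7 × 10⁻³ → UNSTABLE
  156–164 m: −αΔT+βΔS = −(2 × 10⁻⁴)(-4.9)+(7.4 × 10⁻⁴)(+0.15) = 1.1 × 10⁻³ → stable
  164–244 m: −αΔT+βΔS = −(2 × 10⁻⁴)(-4.5)+(7.4 × 10⁻⁴)(-0.31) = 6.7 × 10⁻⁴ → stable
  244–256 m: −αΔT+βΔS = −(2 × 10⁻⁴)(+0.3)+(7.4 × 10⁻⁴)(+1.62) = 1.1 × 10⁻³ → stable
The 102–156 m interval has Δρ < 0: lighter water underlies denser water.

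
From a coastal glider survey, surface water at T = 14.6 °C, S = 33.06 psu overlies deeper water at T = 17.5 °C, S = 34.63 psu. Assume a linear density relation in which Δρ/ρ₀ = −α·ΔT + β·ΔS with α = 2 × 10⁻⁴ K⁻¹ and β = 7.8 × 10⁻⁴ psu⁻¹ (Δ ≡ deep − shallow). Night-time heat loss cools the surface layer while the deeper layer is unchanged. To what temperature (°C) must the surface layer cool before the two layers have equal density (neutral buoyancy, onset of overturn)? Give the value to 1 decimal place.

Neutral buoyancy requires Δρ = 0, i.e. −α(T_deep − T_surf′) + β(S_deep − S_surf) = 0.
T_surf′ = T_deep − (β/α)·ΔS = 17.5 − (7.8 × 10⁻⁴/2 × 10⁻⁴)·(+1.57) = 11.377 °C.
Cooling required: 14.6 − (11.377) = 3.223 °C.

11.4 °C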